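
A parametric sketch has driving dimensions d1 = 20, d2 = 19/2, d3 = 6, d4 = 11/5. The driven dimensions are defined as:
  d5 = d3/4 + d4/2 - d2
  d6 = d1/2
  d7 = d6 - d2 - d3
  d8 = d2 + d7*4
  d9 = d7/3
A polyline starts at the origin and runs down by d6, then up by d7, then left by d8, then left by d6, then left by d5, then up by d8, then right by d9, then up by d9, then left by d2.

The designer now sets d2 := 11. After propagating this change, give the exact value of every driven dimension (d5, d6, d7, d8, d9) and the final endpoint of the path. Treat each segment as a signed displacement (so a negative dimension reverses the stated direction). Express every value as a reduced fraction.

d5 = -42/5
d6 = 10
d7 = -7
d8 = -17
d9 = -7/3
endpoint = (31/15, -109/3)

Apply edit: d2 := 11
  d5 = d3/4 + d4/2 - d2 = -42/5
  d6 = d1/2 = 10
  d7 = d6 - d2 - d3 = -7
  d8 = d2 + d7*4 = -17
  d9 = d7/3 = -7/3
Walk from origin (0, 0):
  seg 1: down by d6 = 10 → (0, -10)
  seg 2: up by d7 = -7 → (0, -17)
  seg 3: left by d8 = -17 → (17, -17)
  seg 4: left by d6 = 10 → (7, -17)
  seg 5: left by d5 = -42/5 → (77/5, -17)
  seg 6: up by d8 = -17 → (77/5, -34)
  seg 7: right by d9 = -7/3 → (196/15, -34)
  seg 8: up by d9 = -7/3 → (196/15, -109/3)
  seg 9: left by d2 = 11 → (31/15, -109/3)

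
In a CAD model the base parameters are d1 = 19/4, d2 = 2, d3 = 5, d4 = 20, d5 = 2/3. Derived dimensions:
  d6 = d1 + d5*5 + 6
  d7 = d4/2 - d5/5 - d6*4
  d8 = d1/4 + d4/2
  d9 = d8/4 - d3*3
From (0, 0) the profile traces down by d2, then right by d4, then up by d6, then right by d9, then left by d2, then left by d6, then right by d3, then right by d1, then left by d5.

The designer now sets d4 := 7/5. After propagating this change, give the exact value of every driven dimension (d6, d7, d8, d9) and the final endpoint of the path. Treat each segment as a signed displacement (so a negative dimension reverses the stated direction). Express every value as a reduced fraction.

Apply edit: d4 := 7/5
  d6 = d1 + d5*5 + 6 = 169/12
  d7 = d4/2 - d5/5 - d6*4 = -1673/30
  d8 = d1/4 + d4/2 = 151/80
  d9 = d8/4 - d3*3 = -4649/320
Walk from origin (0, 0):
  seg 1: down by d2 = 2 → (0, -2)
  seg 2: right by d4 = 7/5 → (7/5, -2)
  seg 3: up by d6 = 169/12 → (7/5, 145/12)
  seg 4: right by d9 = -4649/320 → (-4201/320, 145/12)
  seg 5: left by d2 = 2 → (-4841/320, 145/12)
  seg 6: left by d6 = 169/12 → (-28043/960, 145/12)
  seg 7: right by d3 = 5 → (-23243/960, 145/12)
  seg 8: right by d1 = 19/4 → (-18683/960, 145/12)
  seg 9: left by d5 = 2/3 → (-6441/320, 145/12)

d6 = 169/12
d7 = -1673/30
d8 = 151/80
d9 = -4649/320
endpoint = (-6441/320, 145/12)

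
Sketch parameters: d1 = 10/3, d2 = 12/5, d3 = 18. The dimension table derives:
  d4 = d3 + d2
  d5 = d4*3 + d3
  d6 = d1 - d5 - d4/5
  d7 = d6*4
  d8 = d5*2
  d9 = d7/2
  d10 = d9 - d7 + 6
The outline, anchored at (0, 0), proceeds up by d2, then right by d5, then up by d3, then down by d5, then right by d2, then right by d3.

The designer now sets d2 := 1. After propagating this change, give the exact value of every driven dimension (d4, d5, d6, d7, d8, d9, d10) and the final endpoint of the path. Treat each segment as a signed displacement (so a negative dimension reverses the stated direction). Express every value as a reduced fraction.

Apply edit: d2 := 1
  d4 = d3 + d2 = 19
  d5 = d4*3 + d3 = 75
  d6 = d1 - d5 - d4/5 = -1132/15
  d7 = d6*4 = -4528/15
  d8 = d5*2 = 150
  d9 = d7/2 = -2264/15
  d10 = d9 - d7 + 6 = 2354/15
Walk from origin (0, 0):
  seg 1: up by d2 = 1 → (0, 1)
  seg 2: right by d5 = 75 → (75, 1)
  seg 3: up by d3 = 18 → (75, 19)
  seg 4: down by d5 = 75 → (75, -56)
  seg 5: right by d2 = 1 → (76, -56)
  seg 6: right by d3 = 18 → (94, -56)

d4 = 19
d5 = 75
d6 = -1132/15
d7 = -4528/15
d8 = 150
d9 = -2264/15
d10 = 2354/15
endpoint = (94, -56)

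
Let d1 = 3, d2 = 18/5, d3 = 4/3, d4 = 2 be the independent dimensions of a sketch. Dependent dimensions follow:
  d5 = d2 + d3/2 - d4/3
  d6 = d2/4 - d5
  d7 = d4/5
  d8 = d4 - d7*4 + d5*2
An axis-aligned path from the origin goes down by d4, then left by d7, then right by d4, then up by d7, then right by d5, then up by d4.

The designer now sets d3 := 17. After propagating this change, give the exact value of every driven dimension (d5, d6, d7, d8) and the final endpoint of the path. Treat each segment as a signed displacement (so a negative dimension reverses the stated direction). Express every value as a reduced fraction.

d5 = 343/30
d6 = -158/15
d7 = 2/5
d8 = 349/15
endpoint = (391/30, 2/5)

Apply edit: d3 := 17
  d5 = d2 + d3/2 - d4/3 = 343/30
  d6 = d2/4 - d5 = -158/15
  d7 = d4/5 = 2/5
  d8 = d4 - d7*4 + d5*2 = 349/15
Walk from origin (0, 0):
  seg 1: down by d4 = 2 → (0, -2)
  seg 2: left by d7 = 2/5 → (-2/5, -2)
  seg 3: right by d4 = 2 → (8/5, -2)
  seg 4: up by d7 = 2/5 → (8/5, -8/5)
  seg 5: right by d5 = 343/30 → (391/30, -8/5)
  seg 6: up by d4 = 2 → (391/30, 2/5)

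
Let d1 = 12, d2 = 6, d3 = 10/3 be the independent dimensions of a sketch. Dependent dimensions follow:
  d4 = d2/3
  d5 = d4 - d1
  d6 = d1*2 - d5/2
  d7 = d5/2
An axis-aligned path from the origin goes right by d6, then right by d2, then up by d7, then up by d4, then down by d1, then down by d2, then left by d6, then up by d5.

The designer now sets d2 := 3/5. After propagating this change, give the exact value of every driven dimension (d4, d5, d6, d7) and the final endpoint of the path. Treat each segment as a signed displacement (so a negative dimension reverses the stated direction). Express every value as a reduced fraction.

Apply edit: d2 := 3/5
  d4 = d2/3 = 1/5
  d5 = d4 - d1 = -59/5
  d6 = d1*2 - d5/2 = 299/10
  d7 = d5/2 = -59/10
Walk from origin (0, 0):
  seg 1: right by d6 = 299/10 → (299/10, 0)
  seg 2: right by d2 = 3/5 → (61/2, 0)
  seg 3: up by d7 = -59/10 → (61/2, -59/10)
  seg 4: up by d4 = 1/5 → (61/2, -57/10)
  seg 5: down by d1 = 12 → (61/2, -177/10)
  seg 6: down by d2 = 3/5 → (61/2, -183/10)
  seg 7: left by d6 = 299/10 → (3/5, -183/10)
  seg 8: up by d5 = -59/5 → (3/5, -301/10)

d4 = 1/5
d5 = -59/5
d6 = 299/10
d7 = -59/10
endpoint = (3/5, -301/10)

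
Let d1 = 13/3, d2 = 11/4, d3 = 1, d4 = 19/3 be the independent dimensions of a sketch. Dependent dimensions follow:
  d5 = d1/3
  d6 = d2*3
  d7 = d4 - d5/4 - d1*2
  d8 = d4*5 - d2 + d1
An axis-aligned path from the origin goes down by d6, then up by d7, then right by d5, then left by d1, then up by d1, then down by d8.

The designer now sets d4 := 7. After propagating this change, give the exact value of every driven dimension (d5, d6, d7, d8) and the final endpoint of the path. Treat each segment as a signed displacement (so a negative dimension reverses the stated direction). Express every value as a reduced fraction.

d5 = 13/9
d6 = 33/4
d7 = -73/36
d8 = 439/12
endpoint = (-26/9, -1531/36)

Apply edit: d4 := 7
  d5 = d1/3 = 13/9
  d6 = d2*3 = 33/4
  d7 = d4 - d5/4 - d1*2 = -73/36
  d8 = d4*5 - d2 + d1 = 439/12
Walk from origin (0, 0):
  seg 1: down by d6 = 33/4 → (0, -33/4)
  seg 2: up by d7 = -73/36 → (0, -185/18)
  seg 3: right by d5 = 13/9 → (13/9, -185/18)
  seg 4: left by d1 = 13/3 → (-26/9, -185/18)
  seg 5: up by d1 = 13/3 → (-26/9, -107/18)
  seg 6: down by d8 = 439/12 → (-26/9, -1531/36)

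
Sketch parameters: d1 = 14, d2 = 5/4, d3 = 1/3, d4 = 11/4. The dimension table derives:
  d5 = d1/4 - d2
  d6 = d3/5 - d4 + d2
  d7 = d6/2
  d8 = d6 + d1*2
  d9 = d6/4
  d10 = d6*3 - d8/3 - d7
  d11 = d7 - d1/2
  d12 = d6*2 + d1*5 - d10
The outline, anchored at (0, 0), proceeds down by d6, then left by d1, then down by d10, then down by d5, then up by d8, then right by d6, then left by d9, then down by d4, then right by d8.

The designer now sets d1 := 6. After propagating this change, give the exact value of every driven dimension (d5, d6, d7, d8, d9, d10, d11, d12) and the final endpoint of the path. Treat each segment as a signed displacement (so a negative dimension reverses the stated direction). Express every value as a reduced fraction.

d5 = 1/4
d6 = -43/30
d7 = -43/60
d8 = 317/30
d9 = -43/120
d10 = -1279/180
d11 = -223/60
d12 = 6163/180
endpoint = (419/120, 2899/180)

Apply edit: d1 := 6
  d5 = d1/4 - d2 = 1/4
  d6 = d3/5 - d4 + d2 = -43/30
  d7 = d6/2 = -43/60
  d8 = d6 + d1*2 = 317/30
  d9 = d6/4 = -43/120
  d10 = d6*3 - d8/3 - d7 = -1279/180
  d11 = d7 - d1/2 = -223/60
  d12 = d6*2 + d1*5 - d10 = 6163/180
Walk from origin (0, 0):
  seg 1: down by d6 = -43/30 → (0, 43/30)
  seg 2: left by d1 = 6 → (-6, 43/30)
  seg 3: down by d10 = -1279/180 → (-6, 1537/180)
  seg 4: down by d5 = 1/4 → (-6, 373/45)
  seg 5: up by d8 = 317/30 → (-6, 1697/90)
  seg 6: right by d6 = -43/30 → (-223/30, 1697/90)
  seg 7: left by d9 = -43/120 → (-283/40, 1697/90)
  seg 8: down by d4 = 11/4 → (-283/40, 2899/180)
  seg 9: right by d8 = 317/30 → (419/120, 2899/180)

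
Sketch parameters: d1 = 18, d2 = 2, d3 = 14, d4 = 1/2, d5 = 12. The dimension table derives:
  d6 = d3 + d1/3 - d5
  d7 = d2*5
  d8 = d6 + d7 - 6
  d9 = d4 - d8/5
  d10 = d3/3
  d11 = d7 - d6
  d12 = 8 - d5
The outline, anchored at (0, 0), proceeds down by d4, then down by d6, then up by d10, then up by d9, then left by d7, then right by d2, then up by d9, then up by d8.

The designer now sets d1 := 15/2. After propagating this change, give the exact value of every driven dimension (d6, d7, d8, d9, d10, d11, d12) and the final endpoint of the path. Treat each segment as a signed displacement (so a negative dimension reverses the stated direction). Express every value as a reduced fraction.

Apply edit: d1 := 15/2
  d6 = d3 + d1/3 - d5 = 9/2
  d7 = d2*5 = 10
  d8 = d6 + d7 - 6 = 17/2
  d9 = d4 - d8/5 = -6/5
  d10 = d3/3 = 14/3
  d11 = d7 - d6 = 11/2
  d12 = 8 - d5 = -4
Walk from origin (0, 0):
  seg 1: down by d4 = 1/2 → (0, -1/2)
  seg 2: down by d6 = 9/2 → (0, -5)
  seg 3: up by d10 = 14/3 → (0, -1/3)
  seg 4: up by d9 = -6/5 → (0, -23/15)
  seg 5: left by d7 = 10 → (-10, -23/15)
  seg 6: right by d2 = 2 → (-8, -23/15)
  seg 7: up by d9 = -6/5 → (-8, -41/15)
  seg 8: up by d8 = 17/2 → (-8, 173/30)

d6 = 9/2
d7 = 10
d8 = 17/2
d9 = -6/5
d10 = 14/3
d11 = 11/2
d12 = -4
endpoint = (-8, 173/30)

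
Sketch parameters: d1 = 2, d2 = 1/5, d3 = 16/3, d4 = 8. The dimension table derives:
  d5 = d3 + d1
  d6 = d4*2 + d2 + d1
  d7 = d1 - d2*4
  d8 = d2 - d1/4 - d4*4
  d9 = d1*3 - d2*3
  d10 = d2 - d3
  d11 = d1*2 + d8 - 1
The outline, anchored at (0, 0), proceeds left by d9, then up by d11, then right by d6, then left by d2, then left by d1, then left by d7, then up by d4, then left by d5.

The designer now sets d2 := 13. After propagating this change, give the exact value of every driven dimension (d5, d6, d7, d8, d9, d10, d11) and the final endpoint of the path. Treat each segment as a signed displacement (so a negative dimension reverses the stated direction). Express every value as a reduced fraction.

d5 = 22/3
d6 = 31
d7 = -50
d8 = -39/2
d9 = -33
d10 = 23/3
d11 = -33/2
endpoint = (275/3, -17/2)

Apply edit: d2 := 13
  d5 = d3 + d1 = 22/3
  d6 = d4*2 + d2 + d1 = 31
  d7 = d1 - d2*4 = -50
  d8 = d2 - d1/4 - d4*4 = -39/2
  d9 = d1*3 - d2*3 = -33
  d10 = d2 - d3 = 23/3
  d11 = d1*2 + d8 - 1 = -33/2
Walk from origin (0, 0):
  seg 1: left by d9 = -33 → (33, 0)
  seg 2: up by d11 = -33/2 → (33, -33/2)
  seg 3: right by d6 = 31 → (64, -33/2)
  seg 4: left by d2 = 13 → (51, -33/2)
  seg 5: left by d1 = 2 → (49, -33/2)
  seg 6: left by d7 = -50 → (99, -33/2)
  seg 7: up by d4 = 8 → (99, -17/2)
  seg 8: left by d5 = 22/3 → (275/3, -17/2)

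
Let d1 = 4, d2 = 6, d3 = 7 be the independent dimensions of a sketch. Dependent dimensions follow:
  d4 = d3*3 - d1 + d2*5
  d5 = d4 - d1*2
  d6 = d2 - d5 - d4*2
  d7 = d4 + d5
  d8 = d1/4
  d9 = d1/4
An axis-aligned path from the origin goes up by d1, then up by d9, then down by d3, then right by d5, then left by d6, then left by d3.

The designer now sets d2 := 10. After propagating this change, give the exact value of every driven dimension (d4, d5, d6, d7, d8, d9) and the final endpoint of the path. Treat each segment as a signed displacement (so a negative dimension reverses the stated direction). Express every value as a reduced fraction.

Apply edit: d2 := 10
  d4 = d3*3 - d1 + d2*5 = 67
  d5 = d4 - d1*2 = 59
  d6 = d2 - d5 - d4*2 = -183
  d7 = d4 + d5 = 126
  d8 = d1/4 = 1
  d9 = d1/4 = 1
Walk from origin (0, 0):
  seg 1: up by d1 = 4 → (0, 4)
  seg 2: up by d9 = 1 → (0, 5)
  seg 3: down by d3 = 7 → (0, -2)
  seg 4: right by d5 = 59 → (59, -2)
  seg 5: left by d6 = -183 → (242, -2)
  seg 6: left by d3 = 7 → (235, -2)

d4 = 67
d5 = 59
d6 = -183
d7 = 126
d8 = 1
d9 = 1
endpoint = (235, -2)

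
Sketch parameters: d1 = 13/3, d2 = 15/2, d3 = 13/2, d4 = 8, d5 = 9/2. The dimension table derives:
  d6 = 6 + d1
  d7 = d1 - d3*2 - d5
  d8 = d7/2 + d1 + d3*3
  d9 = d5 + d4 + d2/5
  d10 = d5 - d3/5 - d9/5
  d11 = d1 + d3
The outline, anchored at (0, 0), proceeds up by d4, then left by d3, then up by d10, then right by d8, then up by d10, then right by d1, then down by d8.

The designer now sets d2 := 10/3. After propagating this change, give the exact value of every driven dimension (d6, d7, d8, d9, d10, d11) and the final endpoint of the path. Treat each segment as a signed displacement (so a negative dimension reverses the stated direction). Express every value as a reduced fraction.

Apply edit: d2 := 10/3
  d6 = 6 + d1 = 31/3
  d7 = d1 - d3*2 - d5 = -79/6
  d8 = d7/2 + d1 + d3*3 = 69/4
  d9 = d5 + d4 + d2/5 = 79/6
  d10 = d5 - d3/5 - d9/5 = 17/30
  d11 = d1 + d3 = 65/6
Walk from origin (0, 0):
  seg 1: up by d4 = 8 → (0, 8)
  seg 2: left by d3 = 13/2 → (-13/2, 8)
  seg 3: up by d10 = 17/30 → (-13/2, 257/30)
  seg 4: right by d8 = 69/4 → (43/4, 257/30)
  seg 5: up by d10 = 17/30 → (43/4, 137/15)
  seg 6: right by d1 = 13/3 → (181/12, 137/15)
  seg 7: down by d8 = 69/4 → (181/12, -487/60)

d6 = 31/3
d7 = -79/6
d8 = 69/4
d9 = 79/6
d10 = 17/30
d11 = 65/6
endpoint = (181/12, -487/60)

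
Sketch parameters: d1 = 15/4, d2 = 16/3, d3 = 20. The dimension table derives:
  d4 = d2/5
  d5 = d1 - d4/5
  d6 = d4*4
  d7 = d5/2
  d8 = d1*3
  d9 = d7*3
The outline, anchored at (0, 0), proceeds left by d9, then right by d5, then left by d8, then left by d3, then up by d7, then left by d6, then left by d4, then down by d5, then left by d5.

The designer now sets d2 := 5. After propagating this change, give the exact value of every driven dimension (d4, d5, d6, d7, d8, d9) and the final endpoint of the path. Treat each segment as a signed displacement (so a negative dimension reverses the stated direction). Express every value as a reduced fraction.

Apply edit: d2 := 5
  d4 = d2/5 = 1
  d5 = d1 - d4/5 = 71/20
  d6 = d4*4 = 4
  d7 = d5/2 = 71/40
  d8 = d1*3 = 45/4
  d9 = d7*3 = 213/40
Walk from origin (0, 0):
  seg 1: left by d9 = 213/40 → (-213/40, 0)
  seg 2: right by d5 = 71/20 → (-71/40, 0)
  seg 3: left by d8 = 45/4 → (-521/40, 0)
  seg 4: left by d3 = 20 → (-1321/40, 0)
  seg 5: up by d7 = 71/40 → (-1321/40, 71/40)
  seg 6: left by d6 = 4 → (-1481/40, 71/40)
  seg 7: left by d4 = 1 → (-1521/40, 71/40)
  seg 8: down by d5 = 71/20 → (-1521/40, -71/40)
  seg 9: left by d5 = 71/20 → (-1663/40, -71/40)

d4 = 1
d5 = 71/20
d6 = 4
d7 = 71/40
d8 = 45/4
d9 = 213/40
endpoint = (-1663/40, -71/40)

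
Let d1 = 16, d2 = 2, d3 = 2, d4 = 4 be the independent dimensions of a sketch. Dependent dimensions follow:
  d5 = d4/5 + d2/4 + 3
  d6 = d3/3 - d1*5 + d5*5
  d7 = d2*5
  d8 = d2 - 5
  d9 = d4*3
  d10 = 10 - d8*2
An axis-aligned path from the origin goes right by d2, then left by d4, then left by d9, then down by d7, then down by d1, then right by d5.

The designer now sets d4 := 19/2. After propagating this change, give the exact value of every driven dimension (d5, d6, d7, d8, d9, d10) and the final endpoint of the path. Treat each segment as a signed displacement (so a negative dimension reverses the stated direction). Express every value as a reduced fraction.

Apply edit: d4 := 19/2
  d5 = d4/5 + d2/4 + 3 = 27/5
  d6 = d3/3 - d1*5 + d5*5 = -157/3
  d7 = d2*5 = 10
  d8 = d2 - 5 = -3
  d9 = d4*3 = 57/2
  d10 = 10 - d8*2 = 16
Walk from origin (0, 0):
  seg 1: right by d2 = 2 → (2, 0)
  seg 2: left by d4 = 19/2 → (-15/2, 0)
  seg 3: left by d9 = 57/2 → (-36, 0)
  seg 4: down by d7 = 10 → (-36, -10)
  seg 5: down by d1 = 16 → (-36, -26)
  seg 6: right by d5 = 27/5 → (-153/5, -26)

d5 = 27/5
d6 = -157/3
d7 = 10
d8 = -3
d9 = 57/2
d10 = 16
endpoint = (-153/5, -26)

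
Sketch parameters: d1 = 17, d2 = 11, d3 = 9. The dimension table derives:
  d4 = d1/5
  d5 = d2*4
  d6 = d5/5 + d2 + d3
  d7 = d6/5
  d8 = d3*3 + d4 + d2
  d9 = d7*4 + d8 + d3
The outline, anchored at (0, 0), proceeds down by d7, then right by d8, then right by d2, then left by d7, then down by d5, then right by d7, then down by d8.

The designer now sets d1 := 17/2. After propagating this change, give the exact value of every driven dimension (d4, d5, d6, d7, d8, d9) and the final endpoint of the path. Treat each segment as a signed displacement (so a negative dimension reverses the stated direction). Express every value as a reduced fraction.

Apply edit: d1 := 17/2
  d4 = d1/5 = 17/10
  d5 = d2*4 = 44
  d6 = d5/5 + d2 + d3 = 144/5
  d7 = d6/5 = 144/25
  d8 = d3*3 + d4 + d2 = 397/10
  d9 = d7*4 + d8 + d3 = 3587/50
Walk from origin (0, 0):
  seg 1: down by d7 = 144/25 → (0, -144/25)
  seg 2: right by d8 = 397/10 → (397/10, -144/25)
  seg 3: right by d2 = 11 → (507/10, -144/25)
  seg 4: left by d7 = 144/25 → (2247/50, -144/25)
  seg 5: down by d5 = 44 → (2247/50, -1244/25)
  seg 6: right by d7 = 144/25 → (507/10, -1244/25)
  seg 7: down by d8 = 397/10 → (507/10, -4473/50)

d4 = 17/10
d5 = 44
d6 = 144/5
d7 = 144/25
d8 = 397/10
d9 = 3587/50
endpoint = (507/10, -4473/50)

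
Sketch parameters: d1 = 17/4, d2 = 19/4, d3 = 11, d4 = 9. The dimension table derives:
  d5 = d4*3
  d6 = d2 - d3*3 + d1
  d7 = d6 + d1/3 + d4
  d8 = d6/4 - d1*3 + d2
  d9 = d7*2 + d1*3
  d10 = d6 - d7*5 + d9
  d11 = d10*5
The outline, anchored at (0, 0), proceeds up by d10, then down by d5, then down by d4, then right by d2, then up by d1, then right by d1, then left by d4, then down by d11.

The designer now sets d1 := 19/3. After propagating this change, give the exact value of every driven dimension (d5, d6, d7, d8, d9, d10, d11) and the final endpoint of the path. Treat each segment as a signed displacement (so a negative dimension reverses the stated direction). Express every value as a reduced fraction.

d5 = 27
d6 = -263/12
d7 = -389/36
d8 = -947/48
d9 = -47/18
d10 = 59/2
d11 = 295/2
endpoint = (25/12, -443/3)

Apply edit: d1 := 19/3
  d5 = d4*3 = 27
  d6 = d2 - d3*3 + d1 = -263/12
  d7 = d6 + d1/3 + d4 = -389/36
  d8 = d6/4 - d1*3 + d2 = -947/48
  d9 = d7*2 + d1*3 = -47/18
  d10 = d6 - d7*5 + d9 = 59/2
  d11 = d10*5 = 295/2
Walk from origin (0, 0):
  seg 1: up by d10 = 59/2 → (0, 59/2)
  seg 2: down by d5 = 27 → (0, 5/2)
  seg 3: down by d4 = 9 → (0, -13/2)
  seg 4: right by d2 = 19/4 → (19/4, -13/2)
  seg 5: up by d1 = 19/3 → (19/4, -1/6)
  seg 6: right by d1 = 19/3 → (133/12, -1/6)
  seg 7: left by d4 = 9 → (25/12, -1/6)
  seg 8: down by d11 = 295/2 → (25/12, -443/3)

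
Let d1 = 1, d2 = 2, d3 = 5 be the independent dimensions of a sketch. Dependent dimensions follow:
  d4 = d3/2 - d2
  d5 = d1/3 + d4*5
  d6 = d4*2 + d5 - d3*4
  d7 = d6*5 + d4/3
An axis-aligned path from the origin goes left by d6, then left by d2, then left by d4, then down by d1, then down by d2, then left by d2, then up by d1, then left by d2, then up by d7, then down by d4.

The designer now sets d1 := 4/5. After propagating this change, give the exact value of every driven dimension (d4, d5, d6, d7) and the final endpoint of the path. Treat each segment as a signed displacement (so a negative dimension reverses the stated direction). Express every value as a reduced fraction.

d4 = 1/2
d5 = 83/30
d6 = -487/30
d7 = -81
endpoint = (146/15, -167/2)

Apply edit: d1 := 4/5
  d4 = d3/2 - d2 = 1/2
  d5 = d1/3 + d4*5 = 83/30
  d6 = d4*2 + d5 - d3*4 = -487/30
  d7 = d6*5 + d4/3 = -81
Walk from origin (0, 0):
  seg 1: left by d6 = -487/30 → (487/30, 0)
  seg 2: left by d2 = 2 → (427/30, 0)
  seg 3: left by d4 = 1/2 → (206/15, 0)
  seg 4: down by d1 = 4/5 → (206/15, -4/5)
  seg 5: down by d2 = 2 → (206/15, -14/5)
  seg 6: left by d2 = 2 → (176/15, -14/5)
  seg 7: up by d1 = 4/5 → (176/15, -2)
  seg 8: left by d2 = 2 → (146/15, -2)
  seg 9: up by d7 = -81 → (146/15, -83)
  seg 10: down by d4 = 1/2 → (146/15, -167/2)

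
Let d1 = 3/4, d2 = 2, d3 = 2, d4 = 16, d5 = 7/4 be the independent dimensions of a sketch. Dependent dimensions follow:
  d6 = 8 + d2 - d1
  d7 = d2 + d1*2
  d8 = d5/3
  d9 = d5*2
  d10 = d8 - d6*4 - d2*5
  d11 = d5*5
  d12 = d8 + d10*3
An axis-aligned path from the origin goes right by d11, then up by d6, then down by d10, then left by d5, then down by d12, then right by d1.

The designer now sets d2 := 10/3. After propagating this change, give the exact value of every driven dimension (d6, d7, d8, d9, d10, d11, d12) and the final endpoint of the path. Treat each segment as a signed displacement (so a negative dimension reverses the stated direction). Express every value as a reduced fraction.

d6 = 127/12
d7 = 29/6
d8 = 7/12
d9 = 7/2
d10 = -701/12
d11 = 35/4
d12 = -524/3
endpoint = (31/4, 731/3)

Apply edit: d2 := 10/3
  d6 = 8 + d2 - d1 = 127/12
  d7 = d2 + d1*2 = 29/6
  d8 = d5/3 = 7/12
  d9 = d5*2 = 7/2
  d10 = d8 - d6*4 - d2*5 = -701/12
  d11 = d5*5 = 35/4
  d12 = d8 + d10*3 = -524/3
Walk from origin (0, 0):
  seg 1: right by d11 = 35/4 → (35/4, 0)
  seg 2: up by d6 = 127/12 → (35/4, 127/12)
  seg 3: down by d10 = -701/12 → (35/4, 69)
  seg 4: left by d5 = 7/4 → (7, 69)
  seg 5: down by d12 = -524/3 → (7, 731/3)
  seg 6: right by d1 = 3/4 → (31/4, 731/3)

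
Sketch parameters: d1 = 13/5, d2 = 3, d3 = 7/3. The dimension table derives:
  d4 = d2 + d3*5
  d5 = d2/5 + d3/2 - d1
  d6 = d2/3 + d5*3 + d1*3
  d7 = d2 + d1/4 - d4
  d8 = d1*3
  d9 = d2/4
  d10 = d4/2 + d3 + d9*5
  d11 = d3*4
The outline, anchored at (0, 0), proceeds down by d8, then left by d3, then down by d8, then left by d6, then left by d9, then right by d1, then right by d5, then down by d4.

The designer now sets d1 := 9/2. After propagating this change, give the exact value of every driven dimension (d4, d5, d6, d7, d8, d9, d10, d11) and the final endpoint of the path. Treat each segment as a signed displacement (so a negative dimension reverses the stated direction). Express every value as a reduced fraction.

Apply edit: d1 := 9/2
  d4 = d2 + d3*5 = 44/3
  d5 = d2/5 + d3/2 - d1 = -41/15
  d6 = d2/3 + d5*3 + d1*3 = 63/10
  d7 = d2 + d1/4 - d4 = -253/24
  d8 = d1*3 = 27/2
  d9 = d2/4 = 3/4
  d10 = d4/2 + d3 + d9*5 = 161/12
  d11 = d3*4 = 28/3
Walk from origin (0, 0):
  seg 1: down by d8 = 27/2 → (0, -27/2)
  seg 2: left by d3 = 7/3 → (-7/3, -27/2)
  seg 3: down by d8 = 27/2 → (-7/3, -27)
  seg 4: left by d6 = 63/10 → (-259/30, -27)
  seg 5: left by d9 = 3/4 → (-563/60, -27)
  seg 6: right by d1 = 9/2 → (-293/60, -27)
  seg 7: right by d5 = -41/15 → (-457/60, -27)
  seg 8: down by d4 = 44/3 → (-457/60, -125/3)

d4 = 44/3
d5 = -41/15
d6 = 63/10
d7 = -253/24
d8 = 27/2
d9 = 3/4
d10 = 161/12
d11 = 28/3
endpoint = (-457/60, -125/3)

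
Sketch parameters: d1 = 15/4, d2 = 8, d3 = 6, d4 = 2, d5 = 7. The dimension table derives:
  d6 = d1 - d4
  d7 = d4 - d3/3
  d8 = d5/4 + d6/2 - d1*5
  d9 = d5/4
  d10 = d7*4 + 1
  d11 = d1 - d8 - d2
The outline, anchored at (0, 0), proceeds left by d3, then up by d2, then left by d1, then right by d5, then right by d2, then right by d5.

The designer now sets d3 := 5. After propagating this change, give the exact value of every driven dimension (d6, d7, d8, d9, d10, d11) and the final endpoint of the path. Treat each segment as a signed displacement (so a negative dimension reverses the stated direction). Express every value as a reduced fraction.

d6 = 7/4
d7 = 1/3
d8 = -129/8
d9 = 7/4
d10 = 7/3
d11 = 95/8
endpoint = (53/4, 8)

Apply edit: d3 := 5
  d6 = d1 - d4 = 7/4
  d7 = d4 - d3/3 = 1/3
  d8 = d5/4 + d6/2 - d1*5 = -129/8
  d9 = d5/4 = 7/4
  d10 = d7*4 + 1 = 7/3
  d11 = d1 - d8 - d2 = 95/8
Walk from origin (0, 0):
  seg 1: left by d3 = 5 → (-5, 0)
  seg 2: up by d2 = 8 → (-5, 8)
  seg 3: left by d1 = 15/4 → (-35/4, 8)
  seg 4: right by d5 = 7 → (-7/4, 8)
  seg 5: right by d2 = 8 → (25/4, 8)
  seg 6: right by d5 = 7 → (53/4, 8)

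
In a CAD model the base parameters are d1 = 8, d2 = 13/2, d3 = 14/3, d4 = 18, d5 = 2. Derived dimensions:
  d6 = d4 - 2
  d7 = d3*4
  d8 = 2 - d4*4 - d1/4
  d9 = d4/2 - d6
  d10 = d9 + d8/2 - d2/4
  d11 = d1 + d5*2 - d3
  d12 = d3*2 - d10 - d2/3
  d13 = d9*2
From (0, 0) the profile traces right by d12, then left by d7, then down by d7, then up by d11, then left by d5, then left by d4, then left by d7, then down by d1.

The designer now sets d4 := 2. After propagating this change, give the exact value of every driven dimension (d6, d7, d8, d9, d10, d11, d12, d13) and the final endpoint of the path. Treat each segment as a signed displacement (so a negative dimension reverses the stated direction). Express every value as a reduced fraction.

d6 = 0
d7 = 56/3
d8 = -8
d9 = 1
d10 = -37/8
d11 = 22/3
d12 = 283/24
d13 = 2
endpoint = (-709/24, -58/3)

Apply edit: d4 := 2
  d6 = d4 - 2 = 0
  d7 = d3*4 = 56/3
  d8 = 2 - d4*4 - d1/4 = -8
  d9 = d4/2 - d6 = 1
  d10 = d9 + d8/2 - d2/4 = -37/8
  d11 = d1 + d5*2 - d3 = 22/3
  d12 = d3*2 - d10 - d2/3 = 283/24
  d13 = d9*2 = 2
Walk from origin (0, 0):
  seg 1: right by d12 = 283/24 → (283/24, 0)
  seg 2: left by d7 = 56/3 → (-55/8, 0)
  seg 3: down by d7 = 56/3 → (-55/8, -56/3)
  seg 4: up by d11 = 22/3 → (-55/8, -34/3)
  seg 5: left by d5 = 2 → (-71/8, -34/3)
  seg 6: left by d4 = 2 → (-87/8, -34/3)
  seg 7: left by d7 = 56/3 → (-709/24, -34/3)
  seg 8: down by d1 = 8 → (-709/24, -58/3)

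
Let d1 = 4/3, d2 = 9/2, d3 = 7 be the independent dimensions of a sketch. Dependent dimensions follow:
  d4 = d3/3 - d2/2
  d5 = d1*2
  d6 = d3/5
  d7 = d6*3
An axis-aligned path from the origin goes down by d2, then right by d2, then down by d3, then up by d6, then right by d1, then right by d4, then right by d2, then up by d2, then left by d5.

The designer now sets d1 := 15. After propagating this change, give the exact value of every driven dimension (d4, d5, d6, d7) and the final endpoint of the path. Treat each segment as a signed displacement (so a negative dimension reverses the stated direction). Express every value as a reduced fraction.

Apply edit: d1 := 15
  d4 = d3/3 - d2/2 = 1/12
  d5 = d1*2 = 30
  d6 = d3/5 = 7/5
  d7 = d6*3 = 21/5
Walk from origin (0, 0):
  seg 1: down by d2 = 9/2 → (0, -9/2)
  seg 2: right by d2 = 9/2 → (9/2, -9/2)
  seg 3: down by d3 = 7 → (9/2, -23/2)
  seg 4: up by d6 = 7/5 → (9/2, -101/10)
  seg 5: right by d1 = 15 → (39/2, -101/10)
  seg 6: right by d4 = 1/12 → (235/12, -101/10)
  seg 7: right by d2 = 9/2 → (289/12, -101/10)
  seg 8: up by d2 = 9/2 → (289/12, -28/5)
  seg 9: left by d5 = 30 → (-71/12, -28/5)

d4 = 1/12
d5 = 30
d6 = 7/5
d7 = 21/5
endpoint = (-71/12, -28/5)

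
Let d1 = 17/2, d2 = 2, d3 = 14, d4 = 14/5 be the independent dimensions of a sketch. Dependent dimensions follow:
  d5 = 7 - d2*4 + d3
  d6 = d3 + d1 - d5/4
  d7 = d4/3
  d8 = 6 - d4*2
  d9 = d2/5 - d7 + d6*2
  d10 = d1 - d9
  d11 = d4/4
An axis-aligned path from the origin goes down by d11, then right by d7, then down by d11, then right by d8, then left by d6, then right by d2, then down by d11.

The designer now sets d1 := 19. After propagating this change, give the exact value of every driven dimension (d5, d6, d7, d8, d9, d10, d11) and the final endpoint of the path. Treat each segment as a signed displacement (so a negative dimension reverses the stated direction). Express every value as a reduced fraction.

d5 = 13
d6 = 119/4
d7 = 14/15
d8 = 2/5
d9 = 1769/30
d10 = -1199/30
d11 = 7/10
endpoint = (-317/12, -21/10)

Apply edit: d1 := 19
  d5 = 7 - d2*4 + d3 = 13
  d6 = d3 + d1 - d5/4 = 119/4
  d7 = d4/3 = 14/15
  d8 = 6 - d4*2 = 2/5
  d9 = d2/5 - d7 + d6*2 = 1769/30
  d10 = d1 - d9 = -1199/30
  d11 = d4/4 = 7/10
Walk from origin (0, 0):
  seg 1: down by d11 = 7/10 → (0, -7/10)
  seg 2: right by d7 = 14/15 → (14/15, -7/10)
  seg 3: down by d11 = 7/10 → (14/15, -7/5)
  seg 4: right by d8 = 2/5 → (4/3, -7/5)
  seg 5: left by d6 = 119/4 → (-341/12, -7/5)
  seg 6: right by d2 = 2 → (-317/12, -7/5)
  seg 7: down by d11 = 7/10 → (-317/12, -21/10)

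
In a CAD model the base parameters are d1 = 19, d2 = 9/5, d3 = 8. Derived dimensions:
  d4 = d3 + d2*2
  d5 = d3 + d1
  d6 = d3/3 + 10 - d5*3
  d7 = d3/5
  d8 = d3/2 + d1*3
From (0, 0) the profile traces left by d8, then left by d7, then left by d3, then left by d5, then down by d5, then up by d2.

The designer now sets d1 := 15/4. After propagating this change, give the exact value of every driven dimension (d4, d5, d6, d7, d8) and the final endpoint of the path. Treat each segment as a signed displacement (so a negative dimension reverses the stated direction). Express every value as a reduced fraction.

d4 = 58/5
d5 = 47/4
d6 = -271/12
d7 = 8/5
d8 = 61/4
endpoint = (-183/5, -199/20)

Apply edit: d1 := 15/4
  d4 = d3 + d2*2 = 58/5
  d5 = d3 + d1 = 47/4
  d6 = d3/3 + 10 - d5*3 = -271/12
  d7 = d3/5 = 8/5
  d8 = d3/2 + d1*3 = 61/4
Walk from origin (0, 0):
  seg 1: left by d8 = 61/4 → (-61/4, 0)
  seg 2: left by d7 = 8/5 → (-337/20, 0)
  seg 3: left by d3 = 8 → (-497/20, 0)
  seg 4: left by d5 = 47/4 → (-183/5, 0)
  seg 5: down by d5 = 47/4 → (-183/5, -47/4)
  seg 6: up by d2 = 9/5 → (-183/5, -199/20)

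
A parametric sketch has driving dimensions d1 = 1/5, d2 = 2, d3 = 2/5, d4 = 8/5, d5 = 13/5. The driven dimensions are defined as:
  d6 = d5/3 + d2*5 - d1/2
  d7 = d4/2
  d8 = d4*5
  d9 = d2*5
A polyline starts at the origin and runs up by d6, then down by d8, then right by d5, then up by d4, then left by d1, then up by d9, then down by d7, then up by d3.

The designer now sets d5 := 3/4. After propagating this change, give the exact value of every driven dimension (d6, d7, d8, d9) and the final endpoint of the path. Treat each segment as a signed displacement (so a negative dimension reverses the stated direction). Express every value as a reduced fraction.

d6 = 203/20
d7 = 4/5
d8 = 8
d9 = 10
endpoint = (11/20, 267/20)

Apply edit: d5 := 3/4
  d6 = d5/3 + d2*5 - d1/2 = 203/20
  d7 = d4/2 = 4/5
  d8 = d4*5 = 8
  d9 = d2*5 = 10
Walk from origin (0, 0):
  seg 1: up by d6 = 203/20 → (0, 203/20)
  seg 2: down by d8 = 8 → (0, 43/20)
  seg 3: right by d5 = 3/4 → (3/4, 43/20)
  seg 4: up by d4 = 8/5 → (3/4, 15/4)
  seg 5: left by d1 = 1/5 → (11/20, 15/4)
  seg 6: up by d9 = 10 → (11/20, 55/4)
  seg 7: down by d7 = 4/5 → (11/20, 259/20)
  seg 8: up by d3 = 2/5 → (11/20, 267/20)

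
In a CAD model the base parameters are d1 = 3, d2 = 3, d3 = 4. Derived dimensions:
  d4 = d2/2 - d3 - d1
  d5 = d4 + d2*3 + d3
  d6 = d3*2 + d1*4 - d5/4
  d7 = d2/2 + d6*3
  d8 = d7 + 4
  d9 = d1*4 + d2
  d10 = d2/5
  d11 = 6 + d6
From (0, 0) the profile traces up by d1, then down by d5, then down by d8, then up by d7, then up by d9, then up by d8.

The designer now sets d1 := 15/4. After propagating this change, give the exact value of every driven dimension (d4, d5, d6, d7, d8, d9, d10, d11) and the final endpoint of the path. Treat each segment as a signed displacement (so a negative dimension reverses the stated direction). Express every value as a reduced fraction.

Apply edit: d1 := 15/4
  d4 = d2/2 - d3 - d1 = -25/4
  d5 = d4 + d2*3 + d3 = 27/4
  d6 = d3*2 + d1*4 - d5/4 = 341/16
  d7 = d2/2 + d6*3 = 1047/16
  d8 = d7 + 4 = 1111/16
  d9 = d1*4 + d2 = 18
  d10 = d2/5 = 3/5
  d11 = 6 + d6 = 437/16
Walk from origin (0, 0):
  seg 1: up by d1 = 15/4 → (0, 15/4)
  seg 2: down by d5 = 27/4 → (0, -3)
  seg 3: down by d8 = 1111/16 → (0, -1159/16)
  seg 4: up by d7 = 1047/16 → (0, -7)
  seg 5: up by d9 = 18 → (0, 11)
  seg 6: up by d8 = 1111/16 → (0, 1287/16)

d4 = -25/4
d5 = 27/4
d6 = 341/16
d7 = 1047/16
d8 = 1111/16
d9 = 18
d10 = 3/5
d11 = 437/16
endpoint = (0, 1287/16)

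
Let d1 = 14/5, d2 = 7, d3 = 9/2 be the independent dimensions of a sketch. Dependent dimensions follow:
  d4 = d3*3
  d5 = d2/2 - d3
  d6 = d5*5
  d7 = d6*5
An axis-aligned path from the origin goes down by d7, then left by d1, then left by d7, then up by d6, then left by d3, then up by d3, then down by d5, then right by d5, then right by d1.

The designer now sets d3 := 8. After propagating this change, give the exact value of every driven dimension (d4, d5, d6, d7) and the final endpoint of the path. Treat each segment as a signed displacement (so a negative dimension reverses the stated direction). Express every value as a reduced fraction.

d4 = 24
d5 = -9/2
d6 = -45/2
d7 = -225/2
endpoint = (100, 205/2)

Apply edit: d3 := 8
  d4 = d3*3 = 24
  d5 = d2/2 - d3 = -9/2
  d6 = d5*5 = -45/2
  d7 = d6*5 = -225/2
Walk from origin (0, 0):
  seg 1: down by d7 = -225/2 → (0, 225/2)
  seg 2: left by d1 = 14/5 → (-14/5, 225/2)
  seg 3: left by d7 = -225/2 → (1097/10, 225/2)
  seg 4: up by d6 = -45/2 → (1097/10, 90)
  seg 5: left by d3 = 8 → (1017/10, 90)
  seg 6: up by d3 = 8 → (1017/10, 98)
  seg 7: down by d5 = -9/2 → (1017/10, 205/2)
  seg 8: right by d5 = -9/2 → (486/5, 205/2)
  seg 9: right by d1 = 14/5 → (100, 205/2)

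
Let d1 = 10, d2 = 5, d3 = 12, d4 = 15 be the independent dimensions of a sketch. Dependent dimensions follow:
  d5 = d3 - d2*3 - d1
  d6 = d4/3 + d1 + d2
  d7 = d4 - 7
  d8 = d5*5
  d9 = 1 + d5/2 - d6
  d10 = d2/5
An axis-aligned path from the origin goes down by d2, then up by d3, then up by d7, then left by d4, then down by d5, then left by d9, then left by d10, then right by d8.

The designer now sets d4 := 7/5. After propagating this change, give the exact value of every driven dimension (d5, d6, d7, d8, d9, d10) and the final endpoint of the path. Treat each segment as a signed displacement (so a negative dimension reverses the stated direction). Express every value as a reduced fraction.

d5 = -13
d6 = 232/15
d7 = -28/5
d8 = -65
d9 = -629/30
d10 = 1
endpoint = (-1393/30, 72/5)

Apply edit: d4 := 7/5
  d5 = d3 - d2*3 - d1 = -13
  d6 = d4/3 + d1 + d2 = 232/15
  d7 = d4 - 7 = -28/5
  d8 = d5*5 = -65
  d9 = 1 + d5/2 - d6 = -629/30
  d10 = d2/5 = 1
Walk from origin (0, 0):
  seg 1: down by d2 = 5 → (0, -5)
  seg 2: up by d3 = 12 → (0, 7)
  seg 3: up by d7 = -28/5 → (0, 7/5)
  seg 4: left by d4 = 7/5 → (-7/5, 7/5)
  seg 5: down by d5 = -13 → (-7/5, 72/5)
  seg 6: left by d9 = -629/30 → (587/30, 72/5)
  seg 7: left by d10 = 1 → (557/30, 72/5)
  seg 8: right by d8 = -65 → (-1393/30, 72/5)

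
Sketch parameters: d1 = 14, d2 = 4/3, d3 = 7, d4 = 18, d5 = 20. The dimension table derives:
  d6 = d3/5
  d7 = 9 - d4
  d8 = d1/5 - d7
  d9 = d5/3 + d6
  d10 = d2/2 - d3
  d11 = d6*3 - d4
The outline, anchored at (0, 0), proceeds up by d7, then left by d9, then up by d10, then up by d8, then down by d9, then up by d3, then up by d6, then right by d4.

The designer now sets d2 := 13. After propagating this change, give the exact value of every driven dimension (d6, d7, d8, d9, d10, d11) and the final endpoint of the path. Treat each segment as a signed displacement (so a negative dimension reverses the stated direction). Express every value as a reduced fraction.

d6 = 7/5
d7 = -9
d8 = 59/5
d9 = 121/15
d10 = -1/2
d11 = -69/5
endpoint = (149/15, 79/30)

Apply edit: d2 := 13
  d6 = d3/5 = 7/5
  d7 = 9 - d4 = -9
  d8 = d1/5 - d7 = 59/5
  d9 = d5/3 + d6 = 121/15
  d10 = d2/2 - d3 = -1/2
  d11 = d6*3 - d4 = -69/5
Walk from origin (0, 0):
  seg 1: up by d7 = -9 → (0, -9)
  seg 2: left by d9 = 121/15 → (-121/15, -9)
  seg 3: up by d10 = -1/2 → (-121/15, -19/2)
  seg 4: up by d8 = 59/5 → (-121/15, 23/10)
  seg 5: down by d9 = 121/15 → (-121/15, -173/30)
  seg 6: up by d3 = 7 → (-121/15, 37/30)
  seg 7: up by d6 = 7/5 → (-121/15, 79/30)
  seg 8: right by d4 = 18 → (149/15, 79/30)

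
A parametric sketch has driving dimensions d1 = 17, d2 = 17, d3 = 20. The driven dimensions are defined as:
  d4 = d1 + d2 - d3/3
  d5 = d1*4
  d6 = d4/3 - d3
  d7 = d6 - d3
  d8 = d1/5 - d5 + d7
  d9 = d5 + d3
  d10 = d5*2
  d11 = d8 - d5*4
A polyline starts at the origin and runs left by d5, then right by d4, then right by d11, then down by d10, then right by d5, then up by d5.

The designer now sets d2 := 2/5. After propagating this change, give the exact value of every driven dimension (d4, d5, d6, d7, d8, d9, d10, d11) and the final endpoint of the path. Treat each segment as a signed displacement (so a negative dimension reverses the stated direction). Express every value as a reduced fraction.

d4 = 161/15
d5 = 68
d6 = -739/45
d7 = -1639/45
d8 = -4546/45
d9 = 88
d10 = 136
d11 = -16786/45
endpoint = (-16303/45, -68)

Apply edit: d2 := 2/5
  d4 = d1 + d2 - d3/3 = 161/15
  d5 = d1*4 = 68
  d6 = d4/3 - d3 = -739/45
  d7 = d6 - d3 = -1639/45
  d8 = d1/5 - d5 + d7 = -4546/45
  d9 = d5 + d3 = 88
  d10 = d5*2 = 136
  d11 = d8 - d5*4 = -16786/45
Walk from origin (0, 0):
  seg 1: left by d5 = 68 → (-68, 0)
  seg 2: right by d4 = 161/15 → (-859/15, 0)
  seg 3: right by d11 = -16786/45 → (-19363/45, 0)
  seg 4: down by d10 = 136 → (-19363/45, -136)
  seg 5: right by d5 = 68 → (-16303/45, -136)
  seg 6: up by d5 = 68 → (-16303/45, -68)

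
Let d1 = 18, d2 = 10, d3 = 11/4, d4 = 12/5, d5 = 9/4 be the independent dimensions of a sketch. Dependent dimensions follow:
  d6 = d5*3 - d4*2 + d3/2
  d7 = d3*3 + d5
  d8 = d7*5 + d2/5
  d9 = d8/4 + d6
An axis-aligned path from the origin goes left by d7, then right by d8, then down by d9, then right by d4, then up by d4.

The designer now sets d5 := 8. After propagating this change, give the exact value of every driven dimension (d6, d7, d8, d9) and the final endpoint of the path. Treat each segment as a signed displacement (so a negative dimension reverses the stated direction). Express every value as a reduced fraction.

d6 = 823/40
d7 = 65/4
d8 = 333/4
d9 = 3311/80
endpoint = (347/5, -3119/80)

Apply edit: d5 := 8
  d6 = d5*3 - d4*2 + d3/2 = 823/40
  d7 = d3*3 + d5 = 65/4
  d8 = d7*5 + d2/5 = 333/4
  d9 = d8/4 + d6 = 3311/80
Walk from origin (0, 0):
  seg 1: left by d7 = 65/4 → (-65/4, 0)
  seg 2: right by d8 = 333/4 → (67, 0)
  seg 3: down by d9 = 3311/80 → (67, -3311/80)
  seg 4: right by d4 = 12/5 → (347/5, -3311/80)
  seg 5: up by d4 = 12/5 → (347/5, -3119/80)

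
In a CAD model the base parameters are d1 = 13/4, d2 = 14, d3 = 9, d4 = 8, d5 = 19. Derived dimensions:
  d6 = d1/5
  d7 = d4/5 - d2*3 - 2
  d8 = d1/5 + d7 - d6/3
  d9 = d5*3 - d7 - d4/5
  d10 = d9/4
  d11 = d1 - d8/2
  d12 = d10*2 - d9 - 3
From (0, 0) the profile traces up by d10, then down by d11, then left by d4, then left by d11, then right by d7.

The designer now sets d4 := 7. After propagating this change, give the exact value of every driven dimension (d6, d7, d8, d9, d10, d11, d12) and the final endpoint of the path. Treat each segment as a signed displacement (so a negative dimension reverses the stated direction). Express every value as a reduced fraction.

d6 = 13/20
d7 = -213/5
d8 = -253/6
d9 = 491/5
d10 = 491/20
d11 = 73/3
d12 = -521/10
endpoint = (-1109/15, 13/60)

Apply edit: d4 := 7
  d6 = d1/5 = 13/20
  d7 = d4/5 - d2*3 - 2 = -213/5
  d8 = d1/5 + d7 - d6/3 = -253/6
  d9 = d5*3 - d7 - d4/5 = 491/5
  d10 = d9/4 = 491/20
  d11 = d1 - d8/2 = 73/3
  d12 = d10*2 - d9 - 3 = -521/10
Walk from origin (0, 0):
  seg 1: up by d10 = 491/20 → (0, 491/20)
  seg 2: down by d11 = 73/3 → (0, 13/60)
  seg 3: left by d4 = 7 → (-7, 13/60)
  seg 4: left by d11 = 73/3 → (-94/3, 13/60)
  seg 5: right by d7 = -213/5 → (-1109/15, 13/60)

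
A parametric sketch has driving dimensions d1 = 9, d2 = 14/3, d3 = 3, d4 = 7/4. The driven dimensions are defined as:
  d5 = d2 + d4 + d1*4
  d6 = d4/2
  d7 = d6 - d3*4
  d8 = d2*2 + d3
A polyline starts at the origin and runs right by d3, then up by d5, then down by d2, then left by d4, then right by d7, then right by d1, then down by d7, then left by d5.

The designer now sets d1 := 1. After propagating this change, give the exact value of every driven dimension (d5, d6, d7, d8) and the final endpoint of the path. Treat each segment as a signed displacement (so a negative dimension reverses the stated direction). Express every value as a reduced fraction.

Apply edit: d1 := 1
  d5 = d2 + d4 + d1*4 = 125/12
  d6 = d4/2 = 7/8
  d7 = d6 - d3*4 = -89/8
  d8 = d2*2 + d3 = 37/3
Walk from origin (0, 0):
  seg 1: right by d3 = 3 → (3, 0)
  seg 2: up by d5 = 125/12 → (3, 125/12)
  seg 3: down by d2 = 14/3 → (3, 23/4)
  seg 4: left by d4 = 7/4 → (5/4, 23/4)
  seg 5: right by d7 = -89/8 → (-79/8, 23/4)
  seg 6: right by d1 = 1 → (-71/8, 23/4)
  seg 7: down by d7 = -89/8 → (-71/8, 135/8)
  seg 8: left by d5 = 125/12 → (-463/24, 135/8)

d5 = 125/12
d6 = 7/8
d7 = -89/8
d8 = 37/3
endpoint = (-463/24, 135/8)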